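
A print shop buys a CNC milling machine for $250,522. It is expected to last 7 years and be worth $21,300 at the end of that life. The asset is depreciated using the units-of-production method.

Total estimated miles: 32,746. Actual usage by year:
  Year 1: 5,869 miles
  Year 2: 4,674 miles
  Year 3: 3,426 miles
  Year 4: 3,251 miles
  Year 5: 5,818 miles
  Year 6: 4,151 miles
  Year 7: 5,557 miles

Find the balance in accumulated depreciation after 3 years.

Depreciable base = $250,522 − $21,300 = $229,222.
Rate = $229,222 / 32,746 miles = $7 per mile.
Year 1: 5,869 × $7 = $41,083. Book value $209,439.
Year 2: 4,674 × $7 = $32,718. Book value $176,721.
Year 3: 3,426 × $7 = $23,982. Book value $152,739.
Accumulated through year 3 = $250,522 − $152,739 = $97,783.

$97,783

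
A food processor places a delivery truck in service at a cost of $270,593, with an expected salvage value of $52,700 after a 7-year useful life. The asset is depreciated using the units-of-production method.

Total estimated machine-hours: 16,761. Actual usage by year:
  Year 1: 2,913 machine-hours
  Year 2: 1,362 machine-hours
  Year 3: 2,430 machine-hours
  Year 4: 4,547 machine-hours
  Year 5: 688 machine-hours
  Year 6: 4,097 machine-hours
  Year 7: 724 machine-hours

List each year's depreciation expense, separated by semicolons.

Depreciable base = $270,593 − $52,700 = $217,893.
Rate = $217,893 / 16,761 machine-hours = $13 per machine-hour.
Year 1: 2,913 × $13 = $37,869. Book value $232,724.
Year 2: 1,362 × $13 = $17,706. Book value $215,018.
Year 3: 2,430 × $13 = $31,590. Book value $183,428.
Year 4: 4,547 × $13 = $59,111. Book value $124,317.
Year 5: 688 × $13 = $8,944. Book value $115,373.
Year 6: 4,097 × $13 = $53,261. Book value $62,112.
Year 7: 724 × $13 = $9,412. Book value $52,700.

$37,869; $17,706; $31,590; $59,111; $8,944; $53,261; $9,412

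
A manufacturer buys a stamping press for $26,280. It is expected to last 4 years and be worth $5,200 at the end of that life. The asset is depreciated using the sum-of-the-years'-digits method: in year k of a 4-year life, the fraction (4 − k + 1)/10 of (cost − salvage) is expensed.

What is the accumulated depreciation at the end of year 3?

$18,972

Depreciable base = $26,280 − $5,200 = $21,080.
Sum of the years' digits = 4+3+2+1 = 10.
Year 1: $21,080 × 4/10 = $8,432. Book value $17,848.
Year 2: $21,080 × 3/10 = $6,324. Book value $11,524.
Year 3: $21,080 × 2/10 = $4,216. Book value $7,308.
Accumulated through year 3 = $26,280 − $7,308 = $18,972.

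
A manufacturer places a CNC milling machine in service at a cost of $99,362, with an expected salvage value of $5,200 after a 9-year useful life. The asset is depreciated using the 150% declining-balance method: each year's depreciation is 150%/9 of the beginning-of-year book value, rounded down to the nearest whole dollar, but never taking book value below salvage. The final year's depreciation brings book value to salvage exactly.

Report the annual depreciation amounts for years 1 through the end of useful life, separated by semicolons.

Depreciable base = $99,362 − $5,200 = $94,162.
Year 1: ⌊$99,362 × 150%/9⌋ = $16,560. Book value $82,802.
Year 2: ⌊$82,802 × 150%/9⌋ = $13,800. Book value $69,002.
Year 3: ⌊$69,002 × 150%/9⌋ = $11,500. Book value $57,502.
Year 4: ⌊$57,502 × 150%/9⌋ = $9,583. Book value $47,919.
Year 5: ⌊$47,919 × 150%/9⌋ = $7,986. Book value $39,933.
Year 6: ⌊$39,933 × 150%/9⌋ = $6,655. Book value $33,278.
Year 7: ⌊$33,278 × 150%/9⌋ = $5,546. Book value $27,732.
Year 8: ⌊$27,732 × 150%/9⌋ = $4,622. Book value $23,110.
Year 9 (final): $23,110 − $5,200 = $17,910. Book value $5,200.

$16,560; $13,800; $11,500; $9,583; $7,986; $6,655; $5,546; $4,622; $17,910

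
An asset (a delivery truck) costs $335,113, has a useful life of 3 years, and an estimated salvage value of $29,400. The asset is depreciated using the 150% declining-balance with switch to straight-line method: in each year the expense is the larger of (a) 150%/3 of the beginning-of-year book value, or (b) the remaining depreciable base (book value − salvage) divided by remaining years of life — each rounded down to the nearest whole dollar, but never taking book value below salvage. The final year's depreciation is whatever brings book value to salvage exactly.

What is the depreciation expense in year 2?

Depreciable base = $335,113 − $29,400 = $305,713.
Year 1: DB = ⌊$335,113 × 150%/3⌋ = $167,556; SL = ⌊$305,713/3⌋ = $101,904 → take DB $167,556. Book value $167,557.
Year 2: DB = ⌊$167,557 × 150%/3⌋ = $83,778; SL = ⌊$138,157/2⌋ = $69,078 → take DB $83,778. Book value $83,779.

$83,778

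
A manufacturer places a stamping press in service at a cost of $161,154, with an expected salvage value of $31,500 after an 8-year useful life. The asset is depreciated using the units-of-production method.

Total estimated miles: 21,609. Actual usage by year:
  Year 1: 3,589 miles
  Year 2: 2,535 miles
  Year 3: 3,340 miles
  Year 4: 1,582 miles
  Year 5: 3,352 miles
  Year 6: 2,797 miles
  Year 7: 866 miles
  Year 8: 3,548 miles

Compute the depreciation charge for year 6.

Depreciable base = $161,154 − $31,500 = $129,654.
Rate = $129,654 / 21,609 miles = $6 per mile.
Year 1: 3,589 × $6 = $21,534. Book value $139,620.
Year 2: 2,535 × $6 = $15,210. Book value $124,410.
Year 3: 3,340 × $6 = $20,040. Book value $104,370.
Year 4: 1,582 × $6 = $9,492. Book value $94,878.
Year 5: 3,352 × $6 = $20,112. Book value $74,766.
Year 6: 2,797 × $6 = $16,782. Book value $57,984.

$16,782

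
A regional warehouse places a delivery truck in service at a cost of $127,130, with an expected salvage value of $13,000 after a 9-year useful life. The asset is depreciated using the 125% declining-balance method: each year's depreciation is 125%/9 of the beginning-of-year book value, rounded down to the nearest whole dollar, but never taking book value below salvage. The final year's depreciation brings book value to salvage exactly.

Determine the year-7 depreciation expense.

Depreciable base = $127,130 − $13,000 = $114,130.
Year 1: ⌊$127,130 × 125%/9⌋ = $17,656. Book value $109,474.
Year 2: ⌊$109,474 × 125%/9⌋ = $15,204. Book value $94,270.
Year 3: ⌊$94,270 × 125%/9⌋ = $13,093. Book value $81,177.
Year 4: ⌊$81,177 × 125%/9⌋ = $11,274. Book value $69,903.
Year 5: ⌊$69,903 × 125%/9⌋ = $9,708. Book value $60,195.
Year 6: ⌊$60,195 × 125%/9⌋ = $8,360. Book value $51,835.
Year 7: ⌊$51,835 × 125%/9⌋ = $7,199. Book value $44,636.

$7,199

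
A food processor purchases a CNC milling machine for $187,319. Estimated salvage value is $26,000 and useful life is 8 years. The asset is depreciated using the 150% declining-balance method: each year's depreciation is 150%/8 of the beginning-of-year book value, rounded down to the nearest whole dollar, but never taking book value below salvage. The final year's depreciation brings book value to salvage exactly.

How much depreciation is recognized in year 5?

$15,306

Depreciable base = $187,319 − $26,000 = $161,319.
Year 1: ⌊$187,319 × 150%/8⌋ = $35,122. Book value $152,197.
Year 2: ⌊$152,197 × 150%/8⌋ = $28,536. Book value $123,661.
Year 3: ⌊$123,661 × 150%/8⌋ = $23,186. Book value $100,475.
Year 4: ⌊$100,475 × 150%/8⌋ = $18,839. Book value $81,636.
Year 5: ⌊$81,636 × 150%/8⌋ = $15,306. Book value $66,330.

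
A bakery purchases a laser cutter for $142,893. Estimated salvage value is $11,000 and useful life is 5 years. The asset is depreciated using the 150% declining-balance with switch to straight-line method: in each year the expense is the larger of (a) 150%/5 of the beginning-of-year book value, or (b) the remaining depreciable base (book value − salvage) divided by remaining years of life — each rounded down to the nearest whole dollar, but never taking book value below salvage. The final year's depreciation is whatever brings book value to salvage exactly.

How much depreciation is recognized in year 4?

$19,007

Depreciable base = $142,893 − $11,000 = $131,893.
Year 1: DB = ⌊$142,893 × 150%/5⌋ = $42,867; SL = ⌊$131,893/5⌋ = $26,378 → take DB $42,867. Book value $100,026.
Year 2: DB = ⌊$100,026 × 150%/5⌋ = $30,007; SL = ⌊$89,026/4⌋ = $22,256 → take DB $30,007. Book value $70,019.
Year 3: DB = ⌊$70,019 × 150%/5⌋ = $21,005; SL = ⌊$59,019/3⌋ = $19,673 → take DB $21,005. Book value $49,014.
Year 4: DB = ⌊$49,014 × 150%/5⌋ = $14,704; SL = ⌊$38,014/2⌋ = $19,007 → take SL $19,007. Book value $30,007.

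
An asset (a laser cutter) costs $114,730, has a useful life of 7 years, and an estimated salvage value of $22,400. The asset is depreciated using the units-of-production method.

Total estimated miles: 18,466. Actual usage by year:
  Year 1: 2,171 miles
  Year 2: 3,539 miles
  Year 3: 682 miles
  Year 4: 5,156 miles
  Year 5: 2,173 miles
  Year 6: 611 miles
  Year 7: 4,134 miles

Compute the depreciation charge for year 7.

Depreciable base = $114,730 − $22,400 = $92,330.
Rate = $92,330 / 18,466 miles = $5 per mile.
Year 1: 2,171 × $5 = $10,855. Book value $103,875.
Year 2: 3,539 × $5 = $17,695. Book value $86,180.
Year 3: 682 × $5 = $3,410. Book value $82,770.
Year 4: 5,156 × $5 = $25,780. Book value $56,990.
Year 5: 2,173 × $5 = $10,865. Book value $46,125.
Year 6: 611 × $5 = $3,055. Book value $43,070.
Year 7: 4,134 × $5 = $20,670. Book value $22,400.

$20,670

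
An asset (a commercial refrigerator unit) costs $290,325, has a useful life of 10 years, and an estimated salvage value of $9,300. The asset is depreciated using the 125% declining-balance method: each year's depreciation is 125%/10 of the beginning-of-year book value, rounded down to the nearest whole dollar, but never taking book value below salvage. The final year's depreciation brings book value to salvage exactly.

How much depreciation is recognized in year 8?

$14,251

Depreciable base = $290,325 − $9,300 = $281,025.
Year 1: ⌊$290,325 × 125%/10⌋ = $36,290. Book value $254,035.
Year 2: ⌊$254,035 × 125%/10⌋ = $31,754. Book value $222,281.
Year 3: ⌊$222,281 × 125%/10⌋ = $27,785. Book value $194,496.
Year 4: ⌊$194,496 × 125%/10⌋ = $24,312. Book value $170,184.
Year 5: ⌊$170,184 × 125%/10⌋ = $21,273. Book value $148,911.
Year 6: ⌊$148,911 × 125%/10⌋ = $18,613. Book value $130,298.
Year 7: ⌊$130,298 × 125%/10⌋ = $16,287. Book value $114,011.
Year 8: ⌊$114,011 × 125%/10⌋ = $14,251. Book value $99,760.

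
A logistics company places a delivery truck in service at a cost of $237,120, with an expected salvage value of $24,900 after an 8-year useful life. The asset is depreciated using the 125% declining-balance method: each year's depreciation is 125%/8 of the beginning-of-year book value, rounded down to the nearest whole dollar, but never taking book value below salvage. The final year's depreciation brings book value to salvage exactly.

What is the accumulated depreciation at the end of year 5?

$135,718

Depreciable base = $237,120 − $24,900 = $212,220.
Year 1: ⌊$237,120 × 125%/8⌋ = $37,050. Book value $200,070.
Year 2: ⌊$200,070 × 125%/8⌋ = $31,260. Book value $168,810.
Year 3: ⌊$168,810 × 125%/8⌋ = $26,376. Book value $142,434.
Year 4: ⌊$142,434 × 125%/8⌋ = $22,255. Book value $120,179.
Year 5: ⌊$120,179 × 125%/8⌋ = $18,777. Book value $101,402.
Accumulated through year 5 = $237,120 − $101,402 = $135,718.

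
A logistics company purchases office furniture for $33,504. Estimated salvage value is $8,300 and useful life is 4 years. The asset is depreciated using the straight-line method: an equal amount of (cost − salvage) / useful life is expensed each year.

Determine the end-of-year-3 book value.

Depreciable base = $33,504 − $8,300 = $25,204.
Annual expense = $25,204 / 4 = $6,301.
End of year 1: book value $27,203.
End of year 2: book value $20,902.
End of year 3: book value $14,601.

$14,601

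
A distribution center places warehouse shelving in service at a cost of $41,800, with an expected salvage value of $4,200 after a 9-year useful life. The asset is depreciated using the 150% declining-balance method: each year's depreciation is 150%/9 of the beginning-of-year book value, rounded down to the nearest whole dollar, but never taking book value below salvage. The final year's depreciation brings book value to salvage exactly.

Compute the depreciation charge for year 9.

$5,523

Depreciable base = $41,800 − $4,200 = $37,600.
Year 1: ⌊$41,800 × 150%/9⌋ = $6,966. Book value $34,834.
Year 2: ⌊$34,834 × 150%/9⌋ = $5,805. Book value $29,029.
Year 3: ⌊$29,029 × 150%/9⌋ = $4,838. Book value $24,191.
Year 4: ⌊$24,191 × 150%/9⌋ = $4,031. Book value $20,160.
Year 5: ⌊$20,160 × 150%/9⌋ = $3,360. Book value $16,800.
Year 6: ⌊$16,800 × 150%/9⌋ = $2,800. Book value $14,000.
Year 7: ⌊$14,000 × 150%/9⌋ = $2,333. Book value $11,667.
Year 8: ⌊$11,667 × 150%/9⌋ = $1,944. Book value $9,723.
Year 9 (final): $9,723 − $4,200 = $5,523. Book value $4,200.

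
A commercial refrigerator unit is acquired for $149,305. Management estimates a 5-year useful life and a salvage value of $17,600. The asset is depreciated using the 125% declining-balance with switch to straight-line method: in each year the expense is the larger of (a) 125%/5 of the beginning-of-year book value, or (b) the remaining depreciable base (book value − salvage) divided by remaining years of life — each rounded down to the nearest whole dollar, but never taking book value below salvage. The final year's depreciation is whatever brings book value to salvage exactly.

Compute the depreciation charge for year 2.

Depreciable base = $149,305 − $17,600 = $131,705.
Year 1: DB = ⌊$149,305 × 125%/5⌋ = $37,326; SL = ⌊$131,705/5⌋ = $26,341 → take DB $37,326. Book value $111,979.
Year 2: DB = ⌊$111,979 × 125%/5⌋ = $27,994; SL = ⌊$94,379/4⌋ = $23,594 → take DB $27,994. Book value $83,985.

$27,994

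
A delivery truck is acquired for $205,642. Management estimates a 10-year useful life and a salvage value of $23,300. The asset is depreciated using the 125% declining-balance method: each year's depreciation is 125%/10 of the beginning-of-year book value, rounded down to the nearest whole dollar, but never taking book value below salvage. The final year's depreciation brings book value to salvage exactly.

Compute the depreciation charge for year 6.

Depreciable base = $205,642 − $23,300 = $182,342.
Year 1: ⌊$205,642 × 125%/10⌋ = $25,705. Book value $179,937.
Year 2: ⌊$179,937 × 125%/10⌋ = $22,492. Book value $157,445.
Year 3: ⌊$157,445 × 125%/10⌋ = $19,680. Book value $137,765.
Year 4: ⌊$137,765 × 125%/10⌋ = $17,220. Book value $120,545.
Year 5: ⌊$120,545 × 125%/10⌋ = $15,068. Book value $105,477.
Year 6: ⌊$105,477 × 125%/10⌋ = $13,184. Book value $92,293.

$13,184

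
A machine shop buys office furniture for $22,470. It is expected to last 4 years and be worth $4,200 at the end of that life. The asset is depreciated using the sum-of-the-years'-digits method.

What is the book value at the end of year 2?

Depreciable base = $22,470 − $4,200 = $18,270.
Sum of the years' digits = 4+3+2+1 = 10.
Year 1: $18,270 × 4/10 = $7,308. Book value $15,162.
Year 2: $18,270 × 3/10 = $5,481. Book value $9,681.

$9,681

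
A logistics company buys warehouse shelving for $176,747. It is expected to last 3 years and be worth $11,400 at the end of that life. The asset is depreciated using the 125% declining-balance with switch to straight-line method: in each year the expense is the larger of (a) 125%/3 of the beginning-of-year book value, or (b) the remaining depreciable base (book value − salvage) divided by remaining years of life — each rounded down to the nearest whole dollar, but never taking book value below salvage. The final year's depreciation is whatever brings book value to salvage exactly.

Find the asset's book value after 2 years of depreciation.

Depreciable base = $176,747 − $11,400 = $165,347.
Year 1: DB = ⌊$176,747 × 125%/3⌋ = $73,644; SL = ⌊$165,347/3⌋ = $55,115 → take DB $73,644. Book value $103,103.
Year 2: DB = ⌊$103,103 × 125%/3⌋ = $42,959; SL = ⌊$91,703/2⌋ = $45,851 → take SL $45,851. Book value $57,252.

$57,252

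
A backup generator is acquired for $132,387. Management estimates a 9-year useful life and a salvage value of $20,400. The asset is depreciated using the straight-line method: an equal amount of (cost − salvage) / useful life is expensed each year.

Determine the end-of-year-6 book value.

Depreciable base = $132,387 − $20,400 = $111,987.
Annual expense = $111,987 / 9 = $12,443.
End of year 1: book value $119,944.
End of year 2: book value $107,501.
End of year 3: book value $95,058.
End of year 4: book value $82,615.
End of year 5: book value $70,172.
End of year 6: book value $57,729.

$57,729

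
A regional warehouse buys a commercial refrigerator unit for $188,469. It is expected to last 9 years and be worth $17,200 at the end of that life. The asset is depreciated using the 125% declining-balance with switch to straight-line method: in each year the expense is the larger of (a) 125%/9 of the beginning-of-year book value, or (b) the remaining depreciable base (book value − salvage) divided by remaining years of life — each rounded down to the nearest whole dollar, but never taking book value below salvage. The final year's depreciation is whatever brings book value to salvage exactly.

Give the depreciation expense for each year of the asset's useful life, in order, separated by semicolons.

$26,176; $22,540; $19,410; $17,190; $17,190; $17,190; $17,191; $17,191; $17,191

Depreciable base = $188,469 − $17,200 = $171,269.
Year 1: DB = ⌊$188,469 × 125%/9⌋ = $26,176; SL = ⌊$171,269/9⌋ = $19,029 → take DB $26,176. Book value $162,293.
Year 2: DB = ⌊$162,293 × 125%/9⌋ = $22,540; SL = ⌊$145,093/8⌋ = $18,136 → take DB $22,540. Book value $139,753.
Year 3: DB = ⌊$139,753 × 125%/9⌋ = $19,410; SL = ⌊$122,553/7⌋ = $17,507 → take DB $19,410. Book value $120,343.
Year 4: DB = ⌊$120,343 × 125%/9⌋ = $16,714; SL = ⌊$103,143/6⌋ = $17,190 → take SL $17,190. Book value $103,153.
Year 5: DB = ⌊$103,153 × 125%/9⌋ = $14,326; SL = ⌊$85,953/5⌋ = $17,190 → take SL $17,190. Book value $85,963.
Year 6: DB = ⌊$85,963 × 125%/9⌋ = $11,939; SL = ⌊$68,763/4⌋ = $17,190 → take SL $17,190. Book value $68,773.
Year 7: DB = ⌊$68,773 × 125%/9⌋ = $9,551; SL = ⌊$51,573/3⌋ = $17,191 → take SL $17,191. Book value $51,582.
Year 8: DB = ⌊$51,582 × 125%/9⌋ = $7,164; SL = ⌊$34,382/2⌋ = $17,191 → take SL $17,191. Book value $34,391.
Year 9 (final): $34,391 − $17,200 = $17,191. Book value $17,200.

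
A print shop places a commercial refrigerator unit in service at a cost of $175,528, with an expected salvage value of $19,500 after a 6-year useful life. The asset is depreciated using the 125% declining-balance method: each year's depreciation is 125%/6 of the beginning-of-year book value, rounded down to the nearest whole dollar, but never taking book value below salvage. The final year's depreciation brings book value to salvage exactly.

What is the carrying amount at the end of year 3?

Depreciable base = $175,528 − $19,500 = $156,028.
Year 1: ⌊$175,528 × 125%/6⌋ = $36,568. Book value $138,960.
Year 2: ⌊$138,960 × 125%/6⌋ = $28,950. Book value $110,010.
Year 3: ⌊$110,010 × 125%/6⌋ = $22,918. Book value $87,092.

$87,092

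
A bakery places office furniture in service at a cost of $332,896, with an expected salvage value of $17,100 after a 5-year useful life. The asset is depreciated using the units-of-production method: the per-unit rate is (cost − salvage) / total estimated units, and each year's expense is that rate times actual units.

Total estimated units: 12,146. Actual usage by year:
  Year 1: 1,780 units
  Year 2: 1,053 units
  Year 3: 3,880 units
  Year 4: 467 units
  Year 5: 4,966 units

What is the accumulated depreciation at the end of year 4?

Depreciable base = $332,896 − $17,100 = $315,796.
Rate = $315,796 / 12,146 units = $26 per unit.
Year 1: 1,780 × $26 = $46,280. Book value $286,616.
Year 2: 1,053 × $26 = $27,378. Book value $259,238.
Year 3: 3,880 × $26 = $100,880. Book value $158,358.
Year 4: 467 × $26 = $12,142. Book value $146,216.
Accumulated through year 4 = $332,896 − $146,216 = $186,680.

$186,680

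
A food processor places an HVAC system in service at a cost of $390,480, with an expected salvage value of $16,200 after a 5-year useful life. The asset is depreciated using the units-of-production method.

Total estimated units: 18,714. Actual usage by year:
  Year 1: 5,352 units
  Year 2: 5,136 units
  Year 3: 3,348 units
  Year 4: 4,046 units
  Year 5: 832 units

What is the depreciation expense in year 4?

Depreciable base = $390,480 − $16,200 = $374,280.
Rate = $374,280 / 18,714 units = $20 per unit.
Year 1: 5,352 × $20 = $107,040. Book value $283,440.
Year 2: 5,136 × $20 = $102,720. Book value $180,720.
Year 3: 3,348 × $20 = $66,960. Book value $113,760.
Year 4: 4,046 × $20 = $80,920. Book value $32,840.

$80,920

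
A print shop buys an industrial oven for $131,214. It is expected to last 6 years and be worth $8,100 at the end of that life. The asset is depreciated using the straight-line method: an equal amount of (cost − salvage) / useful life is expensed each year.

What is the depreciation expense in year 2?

$20,519

Depreciable base = $131,214 − $8,100 = $123,114.
Annual expense = $123,114 / 6 = $20,519.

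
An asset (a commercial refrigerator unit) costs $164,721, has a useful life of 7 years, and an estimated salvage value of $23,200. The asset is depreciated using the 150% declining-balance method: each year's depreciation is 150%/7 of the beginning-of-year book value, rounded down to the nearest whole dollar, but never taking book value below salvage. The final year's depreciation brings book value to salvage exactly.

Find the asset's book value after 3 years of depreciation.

Depreciable base = $164,721 − $23,200 = $141,521.
Year 1: ⌊$164,721 × 150%/7⌋ = $35,297. Book value $129,424.
Year 2: ⌊$129,424 × 150%/7⌋ = $27,733. Book value $101,691.
Year 3: ⌊$101,691 × 150%/7⌋ = $21,790. Book value $79,901.

$79,901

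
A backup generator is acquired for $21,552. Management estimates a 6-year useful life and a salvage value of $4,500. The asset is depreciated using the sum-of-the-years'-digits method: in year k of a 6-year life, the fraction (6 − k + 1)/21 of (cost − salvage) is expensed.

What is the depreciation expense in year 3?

Depreciable base = $21,552 − $4,500 = $17,052.
Sum of the years' digits = 6+5+4+3+2+1 = 21.
Year 1: $17,052 × 6/21 = $4,872. Book value $16,680.
Year 2: $17,052 × 5/21 = $4,060. Book value $12,620.
Year 3: $17,052 × 4/21 = $3,248. Book value $9,372.

$3,248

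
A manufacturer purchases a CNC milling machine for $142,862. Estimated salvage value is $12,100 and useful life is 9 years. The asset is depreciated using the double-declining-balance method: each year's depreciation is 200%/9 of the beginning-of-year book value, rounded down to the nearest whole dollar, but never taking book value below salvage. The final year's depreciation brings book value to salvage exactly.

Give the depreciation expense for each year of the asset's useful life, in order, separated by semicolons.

Depreciable base = $142,862 − $12,100 = $130,762.
Year 1: ⌊$142,862 × 200%/9⌋ = $31,747. Book value $111,115.
Year 2: ⌊$111,115 × 200%/9⌋ = $24,692. Book value $86,423.
Year 3: ⌊$86,423 × 200%/9⌋ = $19,205. Book value $67,218.
Year 4: ⌊$67,218 × 200%/9⌋ = $14,937. Book value $52,281.
Year 5: ⌊$52,281 × 200%/9⌋ = $11,618. Book value $40,663.
Year 6: ⌊$40,663 × 200%/9⌋ = $9,036. Book value $31,627.
Year 7: ⌊$31,627 × 200%/9⌋ = $7,028. Book value $24,599.
Year 8: ⌊$24,599 × 200%/9⌋ = $5,466. Book value $19,133.
Year 9 (final): $19,133 − $12,100 = $7,033. Book value $12,100.

$31,747; $24,692; $19,205; $14,937; $11,618; $9,036; $7,028; $5,466; $7,033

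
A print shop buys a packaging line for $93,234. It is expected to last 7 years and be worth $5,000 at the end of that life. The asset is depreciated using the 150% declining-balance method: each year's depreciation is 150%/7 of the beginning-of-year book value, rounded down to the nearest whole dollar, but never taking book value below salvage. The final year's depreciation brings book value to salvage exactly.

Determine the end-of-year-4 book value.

Depreciable base = $93,234 − $5,000 = $88,234.
Year 1: ⌊$93,234 × 150%/7⌋ = $19,978. Book value $73,256.
Year 2: ⌊$73,256 × 150%/7⌋ = $15,697. Book value $57,559.
Year 3: ⌊$57,559 × 150%/7⌋ = $12,334. Book value $45,225.
Year 4: ⌊$45,225 × 150%/7⌋ = $9,691. Book value $35,534.

$35,534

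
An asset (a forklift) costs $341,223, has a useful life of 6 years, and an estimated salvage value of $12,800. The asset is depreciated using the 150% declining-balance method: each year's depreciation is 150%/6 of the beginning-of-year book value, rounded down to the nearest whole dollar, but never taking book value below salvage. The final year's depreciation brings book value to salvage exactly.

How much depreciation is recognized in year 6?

$68,176

Depreciable base = $341,223 − $12,800 = $328,423.
Year 1: ⌊$341,223 × 150%/6⌋ = $85,305. Book value $255,918.
Year 2: ⌊$255,918 × 150%/6⌋ = $63,979. Book value $191,939.
Year 3: ⌊$191,939 × 150%/6⌋ = $47,984. Book value $143,955.
Year 4: ⌊$143,955 × 150%/6⌋ = $35,988. Book value $107,967.
Year 5: ⌊$107,967 × 150%/6⌋ = $26,991. Book value $80,976.
Year 6 (final): $80,976 − $12,800 = $68,176. Book value $12,800.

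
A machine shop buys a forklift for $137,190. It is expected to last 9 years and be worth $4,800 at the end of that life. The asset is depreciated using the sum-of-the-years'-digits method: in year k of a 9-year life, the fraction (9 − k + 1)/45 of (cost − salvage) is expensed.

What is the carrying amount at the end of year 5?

Depreciable base = $137,190 − $4,800 = $132,390.
Sum of the years' digits = 9+8+7+6+5+4+3+2+1 = 45.
Year 1: $132,390 × 9/45 = $26,478. Book value $110,712.
Year 2: $132,390 × 8/45 = $23,536. Book value $87,176.
Year 3: $132,390 × 7/45 = $20,594. Book value $66,582.
Year 4: $132,390 × 6/45 = $17,652. Book value $48,930.
Year 5: $132,390 × 5/45 = $14,710. Book value $34,220.

$34,220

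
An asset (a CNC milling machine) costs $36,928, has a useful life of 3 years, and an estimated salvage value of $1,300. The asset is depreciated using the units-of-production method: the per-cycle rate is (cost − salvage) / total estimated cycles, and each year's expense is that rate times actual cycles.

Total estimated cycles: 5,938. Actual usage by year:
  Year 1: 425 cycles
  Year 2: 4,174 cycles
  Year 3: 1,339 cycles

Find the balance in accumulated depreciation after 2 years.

Depreciable base = $36,928 − $1,300 = $35,628.
Rate = $35,628 / 5,938 cycles = $6 per cycle.
Year 1: 425 × $6 = $2,550. Book value $34,378.
Year 2: 4,174 × $6 = $25,044. Book value $9,334.
Accumulated through year 2 = $36,928 − $9,334 = $27,594.

$27,594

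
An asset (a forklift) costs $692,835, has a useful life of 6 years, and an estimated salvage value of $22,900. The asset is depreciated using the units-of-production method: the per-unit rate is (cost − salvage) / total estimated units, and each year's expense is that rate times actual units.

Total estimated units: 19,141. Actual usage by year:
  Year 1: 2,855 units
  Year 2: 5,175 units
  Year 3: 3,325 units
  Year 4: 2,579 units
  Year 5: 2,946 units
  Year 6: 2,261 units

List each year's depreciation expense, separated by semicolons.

$99,925; $181,125; $116,375; $90,265; $103,110; $79,135

Depreciable base = $692,835 − $22,900 = $669,935.
Rate = $669,935 / 19,141 units = $35 per unit.
Year 1: 2,855 × $35 = $99,925. Book value $592,910.
Year 2: 5,175 × $35 = $181,125. Book value $411,785.
Year 3: 3,325 × $35 = $116,375. Book value $295,410.
Year 4: 2,579 × $35 = $90,265. Book value $205,145.
Year 5: 2,946 × $35 = $103,110. Book value $102,035.
Year 6: 2,261 × $35 = $79,135. Book value $22,900.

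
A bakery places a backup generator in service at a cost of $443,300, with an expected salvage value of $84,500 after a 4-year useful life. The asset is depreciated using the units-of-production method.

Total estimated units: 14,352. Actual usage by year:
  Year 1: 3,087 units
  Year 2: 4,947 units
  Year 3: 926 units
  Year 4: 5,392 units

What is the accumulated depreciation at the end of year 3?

Depreciable base = $443,300 − $84,500 = $358,800.
Rate = $358,800 / 14,352 units = $25 per unit.
Year 1: 3,087 × $25 = $77,175. Book value $366,125.
Year 2: 4,947 × $25 = $123,675. Book value $242,450.
Year 3: 926 × $25 = $23,150. Book value $219,300.
Accumulated through year 3 = $443,300 − $219,300 = $224,000.

$224,000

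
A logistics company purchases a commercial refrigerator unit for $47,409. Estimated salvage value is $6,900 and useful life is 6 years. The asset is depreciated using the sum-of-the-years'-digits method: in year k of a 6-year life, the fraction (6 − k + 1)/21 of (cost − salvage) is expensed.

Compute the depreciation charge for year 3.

Depreciable base = $47,409 − $6,900 = $40,509.
Sum of the years' digits = 6+5+4+3+2+1 = 21.
Year 1: $40,509 × 6/21 = $11,574. Book value $35,835.
Year 2: $40,509 × 5/21 = $9,645. Book value $26,190.
Year 3: $40,509 × 4/21 = $7,716. Book value $18,474.

$7,716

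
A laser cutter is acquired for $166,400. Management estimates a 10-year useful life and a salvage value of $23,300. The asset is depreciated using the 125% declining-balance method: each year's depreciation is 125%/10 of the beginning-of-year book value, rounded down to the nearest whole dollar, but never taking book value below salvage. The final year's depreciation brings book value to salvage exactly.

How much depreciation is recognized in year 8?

$8,168

Depreciable base = $166,400 − $23,300 = $143,100.
Year 1: ⌊$166,400 × 125%/10⌋ = $20,800. Book value $145,600.
Year 2: ⌊$145,600 × 125%/10⌋ = $18,200. Book value $127,400.
Year 3: ⌊$127,400 × 125%/10⌋ = $15,925. Book value $111,475.
Year 4: ⌊$111,475 × 125%/10⌋ = $13,934. Book value $97,541.
Year 5: ⌊$97,541 × 125%/10⌋ = $12,192. Book value $85,349.
Year 6: ⌊$85,349 × 125%/10⌋ = $10,668. Book value $74,681.
Year 7: ⌊$74,681 × 125%/10⌋ = $9,335. Book value $65,346.
Year 8: ⌊$65,346 × 125%/10⌋ = $8,168. Book value $57,178.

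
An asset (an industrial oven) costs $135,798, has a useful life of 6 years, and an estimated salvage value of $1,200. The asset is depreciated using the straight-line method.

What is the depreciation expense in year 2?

Depreciable base = $135,798 − $1,200 = $134,598.
Annual expense = $134,598 / 6 = $22,433.

$22,433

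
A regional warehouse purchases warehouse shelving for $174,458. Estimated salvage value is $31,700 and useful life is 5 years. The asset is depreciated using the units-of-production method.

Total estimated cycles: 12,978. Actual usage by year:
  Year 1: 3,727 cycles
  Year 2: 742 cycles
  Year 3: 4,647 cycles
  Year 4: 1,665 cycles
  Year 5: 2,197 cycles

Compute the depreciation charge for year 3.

$51,117

Depreciable base = $174,458 − $31,700 = $142,758.
Rate = $142,758 / 12,978 cycles = $11 per cycle.
Year 1: 3,727 × $11 = $40,997. Book value $133,461.
Year 2: 742 × $11 = $8,162. Book value $125,299.
Year 3: 4,647 × $11 = $51,117. Book value $74,182.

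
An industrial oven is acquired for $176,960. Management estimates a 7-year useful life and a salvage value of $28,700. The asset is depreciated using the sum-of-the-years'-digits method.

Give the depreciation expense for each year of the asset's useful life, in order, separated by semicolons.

$37,065; $31,770; $26,475; $21,180; $15,885; $10,590; $5,295

Depreciable base = $176,960 − $28,700 = $148,260.
Sum of the years' digits = 7+6+5+4+3+2+1 = 28.
Year 1: $148,260 × 7/28 = $37,065. Book value $139,895.
Year 2: $148,260 × 6/28 = $31,770. Book value $108,125.
Year 3: $148,260 × 5/28 = $26,475. Book value $81,650.
Year 4: $148,260 × 4/28 = $21,180. Book value $60,470.
Year 5: $148,260 × 3/28 = $15,885. Book value $44,585.
Year 6: $148,260 × 2/28 = $10,590. Book value $33,995.
Year 7: $148,260 × 1/28 = $5,295. Book value $28,700.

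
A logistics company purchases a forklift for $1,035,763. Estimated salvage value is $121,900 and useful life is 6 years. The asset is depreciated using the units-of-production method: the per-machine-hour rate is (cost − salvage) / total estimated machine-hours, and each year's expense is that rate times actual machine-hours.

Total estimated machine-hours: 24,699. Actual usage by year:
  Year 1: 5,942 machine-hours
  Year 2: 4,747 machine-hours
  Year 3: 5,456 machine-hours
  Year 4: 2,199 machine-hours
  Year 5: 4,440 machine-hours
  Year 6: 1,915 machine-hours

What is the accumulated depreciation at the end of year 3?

Depreciable base = $1,035,763 − $121,900 = $913,863.
Rate = $913,863 / 24,699 machine-hours = $37 per machine-hour.
Year 1: 5,942 × $37 = $219,854. Book value $815,909.
Year 2: 4,747 × $37 = $175,639. Book value $640,270.
Year 3: 5,456 × $37 = $201,872. Book value $438,398.
Accumulated through year 3 = $1,035,763 − $438,398 = $597,365.

$597,365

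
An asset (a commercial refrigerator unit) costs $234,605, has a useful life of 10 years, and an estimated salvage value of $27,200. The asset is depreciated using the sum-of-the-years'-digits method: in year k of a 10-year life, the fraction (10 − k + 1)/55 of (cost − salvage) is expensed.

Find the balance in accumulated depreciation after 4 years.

$128,214

Depreciable base = $234,605 − $27,200 = $207,405.
Sum of the years' digits = 10+9+8+7+6+5+4+3+2+1 = 55.
Year 1: $207,405 × 10/55 = $37,710. Book value $196,895.
Year 2: $207,405 × 9/55 = $33,939. Book value $162,956.
Year 3: $207,405 × 8/55 = $30,168. Book value $132,788.
Year 4: $207,405 × 7/55 = $26,397. Book value $106,391.
Accumulated through year 4 = $234,605 − $106,391 = $128,214.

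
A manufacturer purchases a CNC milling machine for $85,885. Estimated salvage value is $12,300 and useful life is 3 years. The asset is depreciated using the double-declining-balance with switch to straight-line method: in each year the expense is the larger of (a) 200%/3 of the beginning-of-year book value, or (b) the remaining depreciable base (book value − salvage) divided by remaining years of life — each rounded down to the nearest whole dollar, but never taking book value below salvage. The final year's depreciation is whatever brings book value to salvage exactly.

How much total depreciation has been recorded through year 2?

$73,585

Depreciable base = $85,885 − $12,300 = $73,585.
Year 1: DB = ⌊$85,885 × 200%/3⌋ = $57,256; SL = ⌊$73,585/3⌋ = $24,528 → take DB $57,256. Book value $28,629.
Year 2: DB = ⌊$28,629 × 200%/3⌋ = $19,086; SL = ⌊$16,329/2⌋ = $8,164 → take DB $19,086, capped at $16,329. Book value $12,300.
Accumulated through year 2 = $85,885 − $12,300 = $73,585.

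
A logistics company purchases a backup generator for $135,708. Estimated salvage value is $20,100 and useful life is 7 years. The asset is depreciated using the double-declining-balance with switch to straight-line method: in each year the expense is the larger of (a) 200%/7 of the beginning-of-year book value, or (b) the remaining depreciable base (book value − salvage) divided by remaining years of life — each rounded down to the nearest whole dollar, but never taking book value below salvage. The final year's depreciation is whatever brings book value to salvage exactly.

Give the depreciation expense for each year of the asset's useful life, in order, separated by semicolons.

Depreciable base = $135,708 − $20,100 = $115,608.
Year 1: DB = ⌊$135,708 × 200%/7⌋ = $38,773; SL = ⌊$115,608/7⌋ = $16,515 → take DB $38,773. Book value $96,935.
Year 2: DB = ⌊$96,935 × 200%/7⌋ = $27,695; SL = ⌊$76,835/6⌋ = $12,805 → take DB $27,695. Book value $69,240.
Year 3: DB = ⌊$69,240 × 200%/7⌋ = $19,782; SL = ⌊$49,140/5⌋ = $9,828 → take DB $19,782. Book value $49,458.
Year 4: DB = ⌊$49,458 × 200%/7⌋ = $14,130; SL = ⌊$29,358/4⌋ = $7,339 → take DB $14,130. Book value $35,328.
Year 5: DB = ⌊$35,328 × 200%/7⌋ = $10,093; SL = ⌊$15,228/3⌋ = $5,076 → take DB $10,093. Book value $25,235.
Year 6: DB = ⌊$25,235 × 200%/7⌋ = $7,210; SL = ⌊$5,135/2⌋ = $2,567 → take DB $7,210, capped at $5,135. Book value $20,100.
Year 7 (final): $20,100 − $20,100 = $0. Book value $20,100.

$38,773; $27,695; $19,782; $14,130; $10,093; $5,135; $0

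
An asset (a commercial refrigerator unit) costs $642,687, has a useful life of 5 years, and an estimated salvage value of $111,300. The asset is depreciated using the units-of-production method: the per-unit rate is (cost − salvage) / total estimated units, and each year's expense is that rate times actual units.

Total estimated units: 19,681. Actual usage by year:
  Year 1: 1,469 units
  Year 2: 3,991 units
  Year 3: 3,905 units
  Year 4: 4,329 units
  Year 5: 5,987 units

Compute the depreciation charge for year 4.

Depreciable base = $642,687 − $111,300 = $531,387.
Rate = $531,387 / 19,681 units = $27 per unit.
Year 1: 1,469 × $27 = $39,663. Book value $603,024.
Year 2: 3,991 × $27 = $107,757. Book value $495,267.
Year 3: 3,905 × $27 = $105,435. Book value $389,832.
Year 4: 4,329 × $27 = $116,883. Book value $272,949.

$116,883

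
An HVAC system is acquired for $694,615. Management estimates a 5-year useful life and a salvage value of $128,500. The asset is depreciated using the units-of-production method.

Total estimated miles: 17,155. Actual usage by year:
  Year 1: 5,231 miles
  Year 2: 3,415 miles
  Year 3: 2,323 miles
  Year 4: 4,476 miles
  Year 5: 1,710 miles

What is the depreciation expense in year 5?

Depreciable base = $694,615 − $128,500 = $566,115.
Rate = $566,115 / 17,155 miles = $33 per mile.
Year 1: 5,231 × $33 = $172,623. Book value $521,992.
Year 2: 3,415 × $33 = $112,695. Book value $409,297.
Year 3: 2,323 × $33 = $76,659. Book value $332,638.
Year 4: 4,476 × $33 = $147,708. Book value $184,930.
Year 5: 1,710 × $33 = $56,430. Book value $128,500.

$56,430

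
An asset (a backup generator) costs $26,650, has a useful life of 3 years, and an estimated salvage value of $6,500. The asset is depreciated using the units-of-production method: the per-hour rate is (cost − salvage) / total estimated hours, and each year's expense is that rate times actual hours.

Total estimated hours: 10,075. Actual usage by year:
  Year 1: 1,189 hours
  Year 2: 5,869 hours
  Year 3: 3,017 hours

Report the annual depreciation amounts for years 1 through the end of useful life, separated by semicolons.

$2,378; $11,738; $6,034

Depreciable base = $26,650 − $6,500 = $20,150.
Rate = $20,150 / 10,075 hours = $2 per hour.
Year 1: 1,189 × $2 = $2,378. Book value $24,272.
Year 2: 5,869 × $2 = $11,738. Book value $12,534.
Year 3: 3,017 × $2 = $6,034. Book value $6,500.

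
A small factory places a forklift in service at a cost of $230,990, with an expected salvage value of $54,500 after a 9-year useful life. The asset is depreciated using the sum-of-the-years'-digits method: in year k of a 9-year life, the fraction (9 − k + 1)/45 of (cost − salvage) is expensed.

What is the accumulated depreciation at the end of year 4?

$117,660

Depreciable base = $230,990 − $54,500 = $176,490.
Sum of the years' digits = 9+8+7+6+5+4+3+2+1 = 45.
Year 1: $176,490 × 9/45 = $35,298. Book value $195,692.
Year 2: $176,490 × 8/45 = $31,376. Book value $164,316.
Year 3: $176,490 × 7/45 = $27,454. Book value $136,862.
Year 4: $176,490 × 6/45 = $23,532. Book value $113,330.
Accumulated through year 4 = $230,990 − $113,330 = $117,660.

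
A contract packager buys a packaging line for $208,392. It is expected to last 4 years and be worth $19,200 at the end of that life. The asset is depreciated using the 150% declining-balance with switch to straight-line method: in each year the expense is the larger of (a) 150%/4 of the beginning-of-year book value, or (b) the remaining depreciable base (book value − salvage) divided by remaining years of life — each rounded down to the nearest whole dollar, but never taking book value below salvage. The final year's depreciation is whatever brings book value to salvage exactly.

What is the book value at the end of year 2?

Depreciable base = $208,392 − $19,200 = $189,192.
Year 1: DB = ⌊$208,392 × 150%/4⌋ = $78,147; SL = ⌊$189,192/4⌋ = $47,298 → take DB $78,147. Book value $130,245.
Year 2: DB = ⌊$130,245 × 150%/4⌋ = $48,841; SL = ⌊$111,045/3⌋ = $37,015 → take DB $48,841. Book value $81,404.

$81,404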